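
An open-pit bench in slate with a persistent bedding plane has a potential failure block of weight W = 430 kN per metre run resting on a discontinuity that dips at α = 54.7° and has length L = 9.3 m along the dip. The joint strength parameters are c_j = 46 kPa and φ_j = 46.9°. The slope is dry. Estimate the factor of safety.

FS = 1.98

Resolving the block weight along and normal to the plane and applying the Mohr–Coulomb strength on the joint:
N' = W cosα = 430·cos54.7° = 248.5 kN/m
Driving force T = W sinα = 430·sin54.7° = 350.9 kN/m
Resisting force R = c_j·L + N'·tanφ_j = 46·9.3 + 248.5·tan46.9° = 427.8 + 265.5 = 693.3 kN/m
FS = R / T = 693.3 / 350.9 = 1.976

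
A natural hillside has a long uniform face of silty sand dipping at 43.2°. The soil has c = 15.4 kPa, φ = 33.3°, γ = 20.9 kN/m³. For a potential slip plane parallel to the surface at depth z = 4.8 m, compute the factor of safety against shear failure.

For an infinite slope with a slip plane parallel to the surface (no pore pressure): FS = [c + γz cos²β tanφ] / [γz sinβ cosβ].
γz = 20.9·4.8 = 100.32 kN/m²
Numerator = 15.4 + 100.32·cos²43.2°·tan33.3° = 15.4 + 100.32·0.5314·0.6569 = 50.418 kPa
Denominator = 100.32·sin43.2°·cos43.2° = 100.32·0.6845·0.7290 = 50.061 kPa
FS = 50.418 / 50.061 = 1.007

FS = 1.01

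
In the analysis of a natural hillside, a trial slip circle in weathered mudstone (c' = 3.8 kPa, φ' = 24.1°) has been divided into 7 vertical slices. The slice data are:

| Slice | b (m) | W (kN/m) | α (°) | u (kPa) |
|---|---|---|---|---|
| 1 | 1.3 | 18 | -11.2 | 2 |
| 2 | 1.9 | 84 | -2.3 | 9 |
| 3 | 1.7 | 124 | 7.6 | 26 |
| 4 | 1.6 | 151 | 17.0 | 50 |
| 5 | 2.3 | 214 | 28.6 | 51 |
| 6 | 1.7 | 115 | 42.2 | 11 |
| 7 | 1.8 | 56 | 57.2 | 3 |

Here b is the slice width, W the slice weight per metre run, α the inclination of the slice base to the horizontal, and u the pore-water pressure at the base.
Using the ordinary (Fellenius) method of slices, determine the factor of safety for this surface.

Ordinary method of slices: FS = Σ[c'·Δl_i + (W_i cosα_i − u_i·Δl_i)·tanφ'] / Σ W_i sinα_i, with Δl_i = b_i / cosα_i.
Slice 1: Δl = 1.3/cos(-11.2°) = 1.325 m; N'_1 = 18·cos(-11.2°) − 2·1.325 = 15.0; c'Δl = 5.04; W sinα = -3.5
Slice 2: Δl = 1.9/cos(-2.3°) = 1.902 m; N'_2 = 84·cos(-2.3°) − 9·1.902 = 66.8; c'Δl = 7.23; W sinα = -3.4
Slice 3: Δl = 1.7/cos7.6° = 1.715 m; N'_3 = 124·cos7.6° − 26·1.715 = 78.3; c'Δl = 6.52; W sinα = 16.4
Slice 4: Δl = 1.6/cos17.0° = 1.673 m; N'_4 = 151·cos17.0° − 50·1.673 = 60.7; c'Δl = 6.36; W sinα = 44.1
Slice 5: Δl = 2.3/cos28.6° = 2.620 m; N'_5 = 214·cos28.6° − 51·2.620 = 54.3; c'Δl = 9.95; W sinα = 102.4
Slice 6: Δl = 1.7/cos42.2° = 2.295 m; N'_6 = 115·cos42.2° − 11·2.295 = 59.9; c'Δl = 8.72; W sinα = 77.2
Slice 7: Δl = 1.8/cos57.2° = 3.323 m; N'_7 = 56·cos57.2° − 3·3.323 = 20.4; c'Δl = 12.63; W sinα = 47.1
Σc'Δl = 56.4 kN/m; ΣN' = 355.5 kN/m; ΣW sinα = 280.4 kN/m
Resisting = 56.4 + 355.5·tan24.1° = 56.4 + 159.0 = 215.5 kN/m
FS = 215.5 / 280.4 = 0.768

FS = 0.77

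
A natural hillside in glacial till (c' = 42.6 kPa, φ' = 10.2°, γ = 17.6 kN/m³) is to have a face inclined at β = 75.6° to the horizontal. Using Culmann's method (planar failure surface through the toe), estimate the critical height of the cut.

H_c = 15.81 m

Culmann's analysis gives the critical failure plane at α_cr = (β + φ')/2 = (75.6 + 10.2)/2 = 42.9°, and the critical height
H_c = (4c'/γ) · sinβ cosφ' / [1 − cos(β − φ')]
    = (4·42.6/17.6) · sin75.6°·cos10.2° / [1 − cos(65.4°)]
    = 9.682 · 0.9686·0.9842 / [1 − 0.4163]
    = 9.682 · 0.9533 / 0.5837
    = 15.81 m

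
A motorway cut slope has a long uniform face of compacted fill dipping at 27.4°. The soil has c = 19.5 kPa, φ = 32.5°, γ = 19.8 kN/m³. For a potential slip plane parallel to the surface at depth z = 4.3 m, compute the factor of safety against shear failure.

For an infinite slope with a slip plane parallel to the surface (no pore pressure): FS = [c + γz cos²β tanφ] / [γz sinβ cosβ].
γz = 19.8·4.3 = 85.14 kN/m²
Numerator = 19.5 + 85.14·cos²27.4°·tan32.5° = 19.5 + 85.14·0.7882·0.6371 = 62.253 kPa
Denominator = 85.14·sin27.4°·cos27.4° = 85.14·0.4602·0.8878 = 34.786 kPa
FS = 62.253 / 34.786 = 1.790

FS = 1.79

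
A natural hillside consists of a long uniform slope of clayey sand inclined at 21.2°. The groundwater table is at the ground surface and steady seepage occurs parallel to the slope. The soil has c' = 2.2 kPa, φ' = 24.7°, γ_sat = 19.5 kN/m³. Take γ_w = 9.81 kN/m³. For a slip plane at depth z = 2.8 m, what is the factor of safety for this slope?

FS = 0.71

With seepage parallel to the slope and the water table at the surface, the effective normal stress on the slip plane uses the buoyant unit weight γ' = γ_sat − γ_w while the driving shear stress uses γ_sat:
FS = [c' + γ' z cos²β tanφ'] / [γ_sat z sinβ cosβ]
γ' = 19.5 − 9.81 = 9.69 kN/m³
Numerator = 2.2 + 9.69·2.8·cos²21.2°·tan24.7° = 2.2 + 9.69·2.8·0.8692·0.4599 = 13.047 kPa
Denominator = 19.5·2.8·sin21.2°·cos21.2° = 19.5·2.8·0.3616·0.9323 = 18.408 kPa
FS = 13.047 / 18.408 = 0.709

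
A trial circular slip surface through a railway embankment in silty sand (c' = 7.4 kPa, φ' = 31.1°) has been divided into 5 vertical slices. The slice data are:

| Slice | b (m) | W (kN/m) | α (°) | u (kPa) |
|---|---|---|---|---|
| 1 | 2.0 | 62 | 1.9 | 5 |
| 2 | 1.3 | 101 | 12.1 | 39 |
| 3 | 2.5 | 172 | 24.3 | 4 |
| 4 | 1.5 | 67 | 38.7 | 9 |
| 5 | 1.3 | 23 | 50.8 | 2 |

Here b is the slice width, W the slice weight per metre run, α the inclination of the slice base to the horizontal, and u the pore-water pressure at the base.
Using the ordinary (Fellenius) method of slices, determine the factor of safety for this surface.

Ordinary method of slices: FS = Σ[c'·Δl_i + (W_i cosα_i − u_i·Δl_i)·tanφ'] / Σ W_i sinα_i, with Δl_i = b_i / cosα_i.
Slice 1: Δl = 2.0/cos1.9° = 2.001 m; N'_1 = 62·cos1.9° − 5·2.001 = 52.0; c'Δl = 14.81; W sinα = 2.1
Slice 2: Δl = 1.3/cos12.1° = 1.330 m; N'_2 = 101·cos12.1° − 39·1.330 = 46.9; c'Δl = 9.84; W sinα = 21.2
Slice 3: Δl = 2.5/cos24.3° = 2.743 m; N'_3 = 172·cos24.3° − 4·2.743 = 145.8; c'Δl = 20.30; W sinα = 70.8
Slice 4: Δl = 1.5/cos38.7° = 1.922 m; N'_4 = 67·cos38.7° − 9·1.922 = 35.0; c'Δl = 14.22; W sinα = 41.9
Slice 5: Δl = 1.3/cos50.8° = 2.057 m; N'_5 = 23·cos50.8° − 2·2.057 = 10.4; c'Δl = 15.22; W sinα = 17.8
Σc'Δl = 74.4 kN/m; ΣN' = 290.1 kN/m; ΣW sinα = 153.7 kN/m
Resisting = 74.4 + 290.1·tan31.1° = 74.4 + 175.0 = 249.4 kN/m
FS = 249.4 / 153.7 = 1.622

FS = 1.62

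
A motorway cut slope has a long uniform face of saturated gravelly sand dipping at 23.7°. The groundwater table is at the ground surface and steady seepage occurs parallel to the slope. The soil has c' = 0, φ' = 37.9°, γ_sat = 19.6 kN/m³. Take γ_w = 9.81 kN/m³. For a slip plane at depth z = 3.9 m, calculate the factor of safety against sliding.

With seepage parallel to the slope and the water table at the surface, the effective normal stress on the slip plane uses the buoyant unit weight γ' = γ_sat − γ_w while the driving shear stress uses γ_sat:
FS = [c' + γ' z cos²β tanφ'] / [γ_sat z sinβ cosβ]
(For c' = 0 this reduces to FS = (γ'/γ_sat)·tanφ'/tanβ.)
γ' = 19.6 − 9.81 = 9.79 kN/m³
Numerator = 0.0 + 9.79·3.9·cos²23.7°·tan37.9° = 0.0 + 9.79·3.9·0.8384·0.7785 = 24.921 kPa
Denominator = 19.6·3.9·sin23.7°·cos23.7° = 19.6·3.9·0.4019·0.9157 = 28.134 kPa
FS = 24.921 / 28.134 = 0.886

FS = 0.89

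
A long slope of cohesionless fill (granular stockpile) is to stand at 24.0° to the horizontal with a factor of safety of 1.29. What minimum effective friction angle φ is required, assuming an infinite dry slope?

FS = tanφ/tanβ ⇒ tanφ = FS · tanβ = 1.29 · tan24.0° = 0.5743
φ = arctan(0.5743) = 29.87°

φ = 29.9°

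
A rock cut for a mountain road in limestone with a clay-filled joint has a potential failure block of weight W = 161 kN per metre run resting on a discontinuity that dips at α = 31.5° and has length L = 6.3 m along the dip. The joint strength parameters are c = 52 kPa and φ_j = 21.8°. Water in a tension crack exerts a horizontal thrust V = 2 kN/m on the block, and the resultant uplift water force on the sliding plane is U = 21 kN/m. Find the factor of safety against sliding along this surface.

Resolving the block weight along and normal to the plane and applying the Mohr–Coulomb strength on the joint:
N' = W cosα − U − V sinα = 161·cos31.5° − 21 − 2·sin31.5° = 115.2 kN/m
Driving force T = W sinα + V cosα = 161·sin31.5° + 2·cos31.5° = 85.8 kN/m
Resisting force R = c·L + N'·tanφ_j = 52·6.3 + 115.2·tan21.8° = 327.6 + 46.1 = 373.7 kN/m
FS = R / T = 373.7 / 85.8 = 4.354

FS = 4.35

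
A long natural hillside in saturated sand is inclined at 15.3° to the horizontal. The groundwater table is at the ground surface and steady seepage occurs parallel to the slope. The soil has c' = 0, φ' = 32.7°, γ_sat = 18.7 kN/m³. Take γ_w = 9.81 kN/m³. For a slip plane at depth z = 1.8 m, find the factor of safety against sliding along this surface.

With seepage parallel to the slope and the water table at the surface, the effective normal stress on the slip plane uses the buoyant unit weight γ' = γ_sat − γ_w while the driving shear stress uses γ_sat:
FS = [c' + γ' z cos²β tanφ'] / [γ_sat z sinβ cosβ]
(For c' = 0 this reduces to FS = (γ'/γ_sat)·tanφ'/tanβ.)
γ' = 18.7 − 9.81 = 8.89 kN/m³
Numerator = 0.0 + 8.89·1.8·cos²15.3°·tan32.7° = 0.0 + 8.89·1.8·0.9304·0.6420 = 9.558 kPa
Denominator = 18.7·1.8·sin15.3°·cos15.3° = 18.7·1.8·0.2639·0.9646 = 8.567 kPa
FS = 9.558 / 8.567 = 1.116

FS = 1.12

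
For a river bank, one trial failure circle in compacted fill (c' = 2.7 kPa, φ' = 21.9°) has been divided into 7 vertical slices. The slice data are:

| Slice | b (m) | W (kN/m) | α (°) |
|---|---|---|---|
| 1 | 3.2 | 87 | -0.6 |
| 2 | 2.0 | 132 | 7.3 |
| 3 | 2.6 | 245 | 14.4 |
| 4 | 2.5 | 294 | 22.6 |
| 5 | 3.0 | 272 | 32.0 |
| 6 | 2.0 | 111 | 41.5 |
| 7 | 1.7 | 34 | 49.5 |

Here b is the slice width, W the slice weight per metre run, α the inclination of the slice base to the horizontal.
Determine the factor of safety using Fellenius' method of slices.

Ordinary method of slices: FS = Σ[c'·Δl_i + (W_i cosα_i)·tanφ'] / Σ W_i sinα_i, with Δl_i = b_i / cosα_i.
Slice 1: Δl = 3.2/cos(-0.6°) = 3.200 m; N'_1 = 87·cos(-0.6°) = 87.0; c'Δl = 8.64; W sinα = -0.9
Slice 2: Δl = 2.0/cos7.3° = 2.016 m; N'_2 = 132·cos7.3° = 130.9; c'Δl = 5.44; W sinα = 16.8
Slice 3: Δl = 2.6/cos14.4° = 2.684 m; N'_3 = 245·cos14.4° = 237.3; c'Δl = 7.25; W sinα = 60.9
Slice 4: Δl = 2.5/cos22.6° = 2.708 m; N'_4 = 294·cos22.6° = 271.4; c'Δl = 7.31; W sinα = 113.0
Slice 5: Δl = 3.0/cos32.0° = 3.538 m; N'_5 = 272·cos32.0° = 230.7; c'Δl = 9.55; W sinα = 144.1
Slice 6: Δl = 2.0/cos41.5° = 2.670 m; N'_6 = 111·cos41.5° = 83.1; c'Δl = 7.21; W sinα = 73.6
Slice 7: Δl = 1.7/cos49.5° = 2.618 m; N'_7 = 34·cos49.5° = 22.1; c'Δl = 7.07; W sinα = 25.9
Σc'Δl = 52.5 kN/m; ΣN' = 1062.5 kN/m; ΣW sinα = 433.3 kN/m
Resisting = 52.5 + 1062.5·tan21.9° = 52.5 + 427.1 = 479.6 kN/m
FS = 479.6 / 433.3 = 1.107

FS = 1.11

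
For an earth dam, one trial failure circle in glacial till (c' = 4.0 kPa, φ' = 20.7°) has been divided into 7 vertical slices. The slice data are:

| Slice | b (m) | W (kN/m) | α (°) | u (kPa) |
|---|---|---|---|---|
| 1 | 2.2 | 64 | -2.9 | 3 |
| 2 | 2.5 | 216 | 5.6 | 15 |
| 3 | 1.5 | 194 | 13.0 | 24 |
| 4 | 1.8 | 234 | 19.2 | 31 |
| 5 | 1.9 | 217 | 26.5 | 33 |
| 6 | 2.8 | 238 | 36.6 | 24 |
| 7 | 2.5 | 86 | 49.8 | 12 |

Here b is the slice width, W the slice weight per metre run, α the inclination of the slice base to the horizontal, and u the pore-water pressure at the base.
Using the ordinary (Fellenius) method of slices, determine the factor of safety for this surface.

FS = 0.83

Ordinary method of slices: FS = Σ[c'·Δl_i + (W_i cosα_i − u_i·Δl_i)·tanφ'] / Σ W_i sinα_i, with Δl_i = b_i / cosα_i.
Slice 1: Δl = 2.2/cos(-2.9°) = 2.203 m; N'_1 = 64·cos(-2.9°) − 3·2.203 = 57.3; c'Δl = 8.81; W sinα = -3.2
Slice 2: Δl = 2.5/cos5.6° = 2.512 m; N'_2 = 216·cos5.6° − 15·2.512 = 177.3; c'Δl = 10.05; W sinα = 21.1
Slice 3: Δl = 1.5/cos13.0° = 1.539 m; N'_3 = 194·cos13.0° − 24·1.539 = 152.1; c'Δl = 6.16; W sinα = 43.6
Slice 4: Δl = 1.8/cos19.2° = 1.906 m; N'_4 = 234·cos19.2° − 31·1.906 = 161.9; c'Δl = 7.62; W sinα = 77.0
Slice 5: Δl = 1.9/cos26.5° = 2.123 m; N'_5 = 217·cos26.5° − 33·2.123 = 124.1; c'Δl = 8.49; W sinα = 96.8
Slice 6: Δl = 2.8/cos36.6° = 3.488 m; N'_6 = 238·cos36.6° − 24·3.488 = 107.4; c'Δl = 13.95; W sinα = 141.9
Slice 7: Δl = 2.5/cos49.8° = 3.873 m; N'_7 = 86·cos49.8° − 12·3.873 = 9.0; c'Δl = 15.49; W sinα = 65.7
Σc'Δl = 70.6 kN/m; ΣN' = 789.1 kN/m; ΣW sinα = 442.8 kN/m
Resisting = 70.6 + 789.1·tan20.7° = 70.6 + 298.2 = 368.8 kN/m
FS = 368.8 / 442.8 = 0.833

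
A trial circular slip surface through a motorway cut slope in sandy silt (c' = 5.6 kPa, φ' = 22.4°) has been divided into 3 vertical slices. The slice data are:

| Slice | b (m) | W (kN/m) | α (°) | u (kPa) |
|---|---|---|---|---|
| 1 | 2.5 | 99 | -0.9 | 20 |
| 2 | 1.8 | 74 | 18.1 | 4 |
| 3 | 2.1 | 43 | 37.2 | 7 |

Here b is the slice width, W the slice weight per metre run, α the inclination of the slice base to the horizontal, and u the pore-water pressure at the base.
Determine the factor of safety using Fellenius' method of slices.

FS = 1.94

Ordinary method of slices: FS = Σ[c'·Δl_i + (W_i cosα_i − u_i·Δl_i)·tanφ'] / Σ W_i sinα_i, with Δl_i = b_i / cosα_i.
Slice 1: Δl = 2.5/cos(-0.9°) = 2.500 m; N'_1 = 99·cos(-0.9°) − 20·2.500 = 49.0; c'Δl = 14.00; W sinα = -1.6
Slice 2: Δl = 1.8/cos18.1° = 1.894 m; N'_2 = 74·cos18.1° − 4·1.894 = 62.8; c'Δl = 10.60; W sinα = 23.0
Slice 3: Δl = 2.1/cos37.2° = 2.636 m; N'_3 = 43·cos37.2° − 7·2.636 = 15.8; c'Δl = 14.76; W sinα = 26.0
Σc'Δl = 39.4 kN/m; ΣN' = 127.5 kN/m; ΣW sinα = 47.4 kN/m
Resisting = 39.4 + 127.5·tan22.4° = 39.4 + 52.6 = 91.9 kN/m
FS = 91.9 / 47.4 = 1.938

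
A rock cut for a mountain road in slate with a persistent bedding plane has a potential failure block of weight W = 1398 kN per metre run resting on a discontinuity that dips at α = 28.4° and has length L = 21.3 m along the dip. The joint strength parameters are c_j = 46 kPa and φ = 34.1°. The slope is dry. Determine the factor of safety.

Resolving the block weight along and normal to the plane and applying the Mohr–Coulomb strength on the joint:
N' = W cosα = 1398·cos28.4° = 1229.7 kN/m
Driving force T = W sinα = 1398·sin28.4° = 664.9 kN/m
Resisting force R = c_j·L + N'·tanφ = 46·21.3 + 1229.7·tan34.1° = 979.8 + 832.6 = 1812.4 kN/m
FS = R / T = 1812.4 / 664.9 = 2.726

FS = 2.73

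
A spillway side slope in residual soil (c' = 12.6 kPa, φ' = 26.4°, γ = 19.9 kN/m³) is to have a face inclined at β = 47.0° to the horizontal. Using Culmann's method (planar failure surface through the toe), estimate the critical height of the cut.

H_c = 25.95 m

Culmann's analysis gives the critical failure plane at α_cr = (β + φ')/2 = (47.0 + 26.4)/2 = 36.7°, and the critical height
H_c = (4c'/γ) · sinβ cosφ' / [1 − cos(β − φ')]
    = (4·12.6/19.9) · sin47.0°·cos26.4° / [1 − cos(20.6°)]
    = 2.533 · 0.7314·0.8957 / [1 − 0.9361]
    = 2.533 · 0.6551 / 0.0639
    = 25.95 m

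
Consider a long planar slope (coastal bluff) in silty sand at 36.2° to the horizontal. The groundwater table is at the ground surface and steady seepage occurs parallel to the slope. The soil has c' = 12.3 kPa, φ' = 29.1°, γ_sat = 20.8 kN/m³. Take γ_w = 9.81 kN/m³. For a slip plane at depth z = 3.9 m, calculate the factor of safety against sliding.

With seepage parallel to the slope and the water table at the surface, the effective normal stress on the slip plane uses the buoyant unit weight γ' = γ_sat − γ_w while the driving shear stress uses γ_sat:
FS = [c' + γ' z cos²β tanφ'] / [γ_sat z sinβ cosβ]
γ' = 20.8 − 9.81 = 10.99 kN/m³
Numerator = 12.3 + 10.99·3.9·cos²36.2°·tan29.1° = 12.3 + 10.99·3.9·0.6512·0.5566 = 27.835 kPa
Denominator = 20.8·3.9·sin36.2°·cos36.2° = 20.8·3.9·0.5906·0.8070 = 38.661 kPa
FS = 27.835 / 38.661 = 0.720

FS = 0.72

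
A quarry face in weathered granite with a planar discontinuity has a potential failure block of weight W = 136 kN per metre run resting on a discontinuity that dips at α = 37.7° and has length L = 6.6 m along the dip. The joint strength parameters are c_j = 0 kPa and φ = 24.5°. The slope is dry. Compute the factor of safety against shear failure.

FS = 0.59

Resolving the block weight along and normal to the plane and applying the Mohr–Coulomb strength on the joint:
N' = W cosα = 136·cos37.7° = 107.6 kN/m
Driving force T = W sinα = 136·sin37.7° = 83.2 kN/m
Resisting force R = c_j·L + N'·tanφ = 0·6.6 + 107.6·tan24.5° = 0.0 + 49.0 = 49.0 kN/m
FS = R / T = 49.0 / 83.2 = 0.590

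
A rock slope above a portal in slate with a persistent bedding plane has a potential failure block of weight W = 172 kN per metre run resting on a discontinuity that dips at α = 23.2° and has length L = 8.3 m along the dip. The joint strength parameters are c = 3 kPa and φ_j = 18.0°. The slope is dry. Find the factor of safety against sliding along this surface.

FS = 1.13

Resolving the block weight along and normal to the plane and applying the Mohr–Coulomb strength on the joint:
N' = W cosα = 172·cos23.2° = 158.1 kN/m
Driving force T = W sinα = 172·sin23.2° = 67.8 kN/m
Resisting force R = c·L + N'·tanφ_j = 3·8.3 + 158.1·tan18.0° = 24.9 + 51.4 = 76.3 kN/m
FS = R / T = 76.3 / 67.8 = 1.126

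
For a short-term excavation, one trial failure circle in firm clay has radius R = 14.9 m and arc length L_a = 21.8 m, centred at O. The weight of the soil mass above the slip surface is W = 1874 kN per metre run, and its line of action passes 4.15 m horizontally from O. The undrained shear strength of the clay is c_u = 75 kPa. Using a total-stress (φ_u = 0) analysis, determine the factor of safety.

FS = 3.13

Taking moments about the centre O, the resisting moment is provided by the undrained shear strength acting along the arc:
M_R = c_u·L_a·R = 75·21.80·14.9 = 24361.5 kN·m/m
M_D = W·d = 1874·4.15 = 7777.1 kN·m/m
FS = M_R / M_D = 24361.5 / 7777.1 = 3.132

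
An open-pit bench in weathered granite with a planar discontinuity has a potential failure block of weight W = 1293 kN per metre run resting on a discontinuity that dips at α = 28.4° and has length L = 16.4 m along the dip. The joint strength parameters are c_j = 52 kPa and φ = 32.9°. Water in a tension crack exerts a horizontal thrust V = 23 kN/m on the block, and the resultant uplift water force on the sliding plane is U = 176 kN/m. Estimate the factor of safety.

Resolving the block weight along and normal to the plane and applying the Mohr–Coulomb strength on the joint:
N' = W cosα − U − V sinα = 1293·cos28.4° − 176 − 23·sin28.4° = 950.4 kN/m
Driving force T = W sinα + V cosα = 1293·sin28.4° + 23·cos28.4° = 635.2 kN/m
Resisting force R = c_j·L + N'·tanφ = 52·16.4 + 950.4·tan32.9° = 852.8 + 614.9 = 1467.7 kN/m
FS = R / T = 1467.7 / 635.2 = 2.311

FS = 2.31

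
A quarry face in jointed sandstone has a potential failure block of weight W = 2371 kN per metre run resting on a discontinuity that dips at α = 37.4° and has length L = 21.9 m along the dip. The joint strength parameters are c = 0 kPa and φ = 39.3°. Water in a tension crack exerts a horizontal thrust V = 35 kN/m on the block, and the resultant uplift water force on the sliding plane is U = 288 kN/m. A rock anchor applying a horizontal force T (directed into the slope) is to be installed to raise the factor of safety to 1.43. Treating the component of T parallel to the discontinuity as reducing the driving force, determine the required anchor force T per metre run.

Resolving forces along and normal to the sliding plane, with the horizontal anchor force T adding T·sinα to the effective normal force and T·cosα acting up the plane against the driving force:
FS = [cL + (W cosα − U − V sinα + T sinα) tanφ] / [W sinα + V cosα − T cosα]
Without the anchor: N' = 1574.3 kN/m, driving T_d = 1467.9 kN/m, resisting R = 0·21.9 + 1574.3·tan39.3° = 1288.5 kN/m, FS = 0.88.
Setting FS = 1.43 and solving for T:
1.43·(1467.9 − T cos37.4°) = 1288.5 + T sin37.4°·tan39.3°
T·(sin37.4°·tan39.3° + 1.43·cos37.4°) = 1.43·1467.9 − 1288.5
T·(0.6074·0.8185 + 1.43·0.7944) = 2099.1 − 1288.5 = 810.5
T·1.6331 = 810.5
T = 496.3 kN/m

T = 496 kN/m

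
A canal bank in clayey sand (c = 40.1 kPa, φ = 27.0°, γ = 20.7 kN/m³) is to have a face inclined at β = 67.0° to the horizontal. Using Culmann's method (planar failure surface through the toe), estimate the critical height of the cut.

H_c = 27.16 m

Culmann's analysis gives the critical failure plane at α_cr = (β + φ)/2 = (67.0 + 27.0)/2 = 47.0°, and the critical height
H_c = (4c/γ) · sinβ cosφ / [1 − cos(β − φ)]
    = (4·40.1/20.7) · sin67.0°·cos27.0° / [1 − cos(40.0°)]
    = 7.749 · 0.9205·0.8910 / [1 − 0.7660]
    = 7.749 · 0.8202 / 0.2340
    = 27.16 m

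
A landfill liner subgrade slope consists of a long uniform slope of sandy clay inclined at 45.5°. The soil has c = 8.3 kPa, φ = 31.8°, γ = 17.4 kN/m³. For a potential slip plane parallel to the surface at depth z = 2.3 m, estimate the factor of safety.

FS = 1.02

For an infinite slope with a slip plane parallel to the surface (no pore pressure): FS = [c + γz cos²β tanφ] / [γz sinβ cosβ].
γz = 17.4·2.3 = 40.02 kN/m²
Numerator = 8.3 + 40.02·cos²45.5°·tan31.8° = 8.3 + 40.02·0.4913·0.6200 = 20.490 kPa
Denominator = 40.02·sin45.5°·cos45.5° = 40.02·0.7133·0.7009 = 20.007 kPa
FS = 20.490 / 20.007 = 1.024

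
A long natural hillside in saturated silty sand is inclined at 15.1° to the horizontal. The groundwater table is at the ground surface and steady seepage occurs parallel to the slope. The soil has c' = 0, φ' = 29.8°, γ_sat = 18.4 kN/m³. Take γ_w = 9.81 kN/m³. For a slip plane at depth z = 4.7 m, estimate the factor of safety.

FS = 0.99

With seepage parallel to the slope and the water table at the surface, the effective normal stress on the slip plane uses the buoyant unit weight γ' = γ_sat − γ_w while the driving shear stress uses γ_sat:
FS = [c' + γ' z cos²β tanφ'] / [γ_sat z sinβ cosβ]
(For c' = 0 this reduces to FS = (γ'/γ_sat)·tanφ'/tanβ.)
γ' = 18.4 − 9.81 = 8.59 kN/m³
Numerator = 0.0 + 8.59·4.7·cos²15.1°·tan29.8° = 0.0 + 8.59·4.7·0.9321·0.5727 = 21.553 kPa
Denominator = 18.4·4.7·sin15.1°·cos15.1° = 18.4·4.7·0.2605·0.9655 = 21.751 kPa
FS = 21.553 / 21.751 = 0.991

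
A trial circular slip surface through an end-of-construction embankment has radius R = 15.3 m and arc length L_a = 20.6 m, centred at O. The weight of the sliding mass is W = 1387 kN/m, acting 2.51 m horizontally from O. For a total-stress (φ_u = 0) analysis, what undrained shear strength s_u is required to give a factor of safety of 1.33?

FS = s_u·L_a·R / (W·d), so s_u = FS·W·d / (L_a·R).
s_u = 1.33·1387·2.51 / (20.60·15.3) = 4630.2 / 315.18 = 14.69 kPa

s_u = 14.7 kPa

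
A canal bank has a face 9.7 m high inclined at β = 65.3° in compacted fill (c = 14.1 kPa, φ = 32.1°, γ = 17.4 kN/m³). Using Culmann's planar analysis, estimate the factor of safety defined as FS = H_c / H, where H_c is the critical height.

H_c = (4c/γ) · sinβ cosφ / [1 − cos(β − φ)]
    = (4·14.1/17.4) · sin65.3°·cos32.1° / [1 − cos33.2°]
    = 3.241 · 0.7696 / 0.1632 = 15.28 m
FS = H_c / H = 15.28 / 9.7 = 1.575

FS = 1.58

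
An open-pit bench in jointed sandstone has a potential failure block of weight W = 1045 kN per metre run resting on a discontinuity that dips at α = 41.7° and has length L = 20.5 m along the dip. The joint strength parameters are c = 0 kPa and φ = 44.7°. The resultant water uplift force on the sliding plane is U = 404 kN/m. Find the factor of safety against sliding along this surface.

Resolving the block weight along and normal to the plane and applying the Mohr–Coulomb strength on the joint:
N' = W cosα − U = 1045·cos41.7° − 404 = 376.2 kN/m
Driving force T = W sinα = 1045·sin41.7° = 695.2 kN/m
Resisting force R = c·L + N'·tanφ = 0·20.5 + 376.2·tan44.7° = 0.0 + 372.3 = 372.3 kN/m
FS = R / T = 372.3 / 695.2 = 0.536

FS = 0.54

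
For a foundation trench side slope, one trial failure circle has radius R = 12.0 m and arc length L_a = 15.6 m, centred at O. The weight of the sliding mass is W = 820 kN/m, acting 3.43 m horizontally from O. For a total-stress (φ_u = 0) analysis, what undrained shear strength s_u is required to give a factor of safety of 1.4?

FS = s_u·L_a·R / (W·d), so s_u = FS·W·d / (L_a·R).
s_u = 1.4·820·3.43 / (15.60·12.0) = 3937.6 / 187.20 = 21.03 kPa

s_u = 21.0 kPa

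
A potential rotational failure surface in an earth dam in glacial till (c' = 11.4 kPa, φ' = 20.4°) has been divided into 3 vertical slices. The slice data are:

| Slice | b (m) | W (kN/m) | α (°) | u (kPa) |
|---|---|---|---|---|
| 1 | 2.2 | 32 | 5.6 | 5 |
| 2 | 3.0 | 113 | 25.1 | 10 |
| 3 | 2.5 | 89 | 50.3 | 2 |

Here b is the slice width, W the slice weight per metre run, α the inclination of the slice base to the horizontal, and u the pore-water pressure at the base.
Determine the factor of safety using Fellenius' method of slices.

FS = 1.33

Ordinary method of slices: FS = Σ[c'·Δl_i + (W_i cosα_i − u_i·Δl_i)·tanφ'] / Σ W_i sinα_i, with Δl_i = b_i / cosα_i.
Slice 1: Δl = 2.2/cos5.6° = 2.211 m; N'_1 = 32·cos5.6° − 5·2.211 = 20.8; c'Δl = 25.20; W sinα = 3.1
Slice 2: Δl = 3.0/cos25.1° = 3.313 m; N'_2 = 113·cos25.1° − 10·3.313 = 69.2; c'Δl = 37.77; W sinα = 47.9
Slice 3: Δl = 2.5/cos50.3° = 3.914 m; N'_3 = 89·cos50.3° − 2·3.914 = 49.0; c'Δl = 44.62; W sinα = 68.5
Σc'Δl = 107.6 kN/m; ΣN' = 139.0 kN/m; ΣW sinα = 119.5 kN/m
Resisting = 107.6 + 139.0·tan20.4° = 107.6 + 51.7 = 159.3 kN/m
FS = 159.3 / 119.5 = 1.333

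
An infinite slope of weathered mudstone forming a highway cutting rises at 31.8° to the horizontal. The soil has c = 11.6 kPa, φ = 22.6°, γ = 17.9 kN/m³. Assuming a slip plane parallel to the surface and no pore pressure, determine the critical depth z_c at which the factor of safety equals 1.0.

z_c = 4.40 m

Setting FS = 1.00 in FS = [c + γz cos²β tanφ] / [γz sinβ cosβ] and solving for z:
z = c / [γ cosβ (FS·sinβ − cosβ·tanφ)]
  = 11.6 / [17.9·cos31.8°·(1.00·sin31.8° − cos31.8°·tan22.6°)]
  = 11.6 / [17.9·0.8499·(1.00·0.5270 − 0.8499·0.4163)]
  = 11.6 / 2.6346 = 4.403 m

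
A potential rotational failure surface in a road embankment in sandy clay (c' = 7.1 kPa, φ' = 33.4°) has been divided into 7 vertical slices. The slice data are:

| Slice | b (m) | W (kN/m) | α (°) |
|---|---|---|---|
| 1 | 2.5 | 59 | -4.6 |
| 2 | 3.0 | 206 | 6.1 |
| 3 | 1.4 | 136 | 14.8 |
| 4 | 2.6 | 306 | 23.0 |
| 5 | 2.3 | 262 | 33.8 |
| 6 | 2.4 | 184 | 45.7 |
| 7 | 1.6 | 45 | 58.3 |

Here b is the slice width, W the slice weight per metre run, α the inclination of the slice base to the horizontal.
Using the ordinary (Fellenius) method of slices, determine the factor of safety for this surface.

Ordinary method of slices: FS = Σ[c'·Δl_i + (W_i cosα_i)·tanφ'] / Σ W_i sinα_i, with Δl_i = b_i / cosα_i.
Slice 1: Δl = 2.5/cos(-4.6°) = 2.508 m; N'_1 = 59·cos(-4.6°) = 58.8; c'Δl = 17.81; W sinα = -4.7
Slice 2: Δl = 3.0/cos6.1° = 3.017 m; N'_2 = 206·cos6.1° = 204.8; c'Δl = 21.42; W sinα = 21.9
Slice 3: Δl = 1.4/cos14.8° = 1.448 m; N'_3 = 136·cos14.8° = 131.5; c'Δl = 10.28; W sinα = 34.7
Slice 4: Δl = 2.6/cos23.0° = 2.825 m; N'_4 = 306·cos23.0° = 281.7; c'Δl = 20.05; W sinα = 119.6
Slice 5: Δl = 2.3/cos33.8° = 2.768 m; N'_5 = 262·cos33.8° = 217.7; c'Δl = 19.65; W sinα = 145.7
Slice 6: Δl = 2.4/cos45.7° = 3.436 m; N'_6 = 184·cos45.7° = 128.5; c'Δl = 24.40; W sinα = 131.7
Slice 7: Δl = 1.6/cos58.3° = 3.045 m; N'_7 = 45·cos58.3° = 23.6; c'Δl = 21.62; W sinα = 38.3
Σc'Δl = 135.2 kN/m; ΣN' = 1046.7 kN/m; ΣW sinα = 487.2 kN/m
Resisting = 135.2 + 1046.7·tan33.4° = 135.2 + 690.2 = 825.4 kN/m
FS = 825.4 / 487.2 = 1.694

FS = 1.69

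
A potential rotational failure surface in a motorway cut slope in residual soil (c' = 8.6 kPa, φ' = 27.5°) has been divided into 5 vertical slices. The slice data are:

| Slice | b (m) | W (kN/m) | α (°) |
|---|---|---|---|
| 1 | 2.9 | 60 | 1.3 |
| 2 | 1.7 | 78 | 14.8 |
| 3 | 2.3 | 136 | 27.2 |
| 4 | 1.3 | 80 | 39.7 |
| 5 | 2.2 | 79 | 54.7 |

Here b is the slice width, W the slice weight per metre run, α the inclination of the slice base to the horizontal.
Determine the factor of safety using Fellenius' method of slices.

FS = 1.50

Ordinary method of slices: FS = Σ[c'·Δl_i + (W_i cosα_i)·tanφ'] / Σ W_i sinα_i, with Δl_i = b_i / cosα_i.
Slice 1: Δl = 2.9/cos1.3° = 2.901 m; N'_1 = 60·cos1.3° = 60.0; c'Δl = 24.95; W sinα = 1.4
Slice 2: Δl = 1.7/cos14.8° = 1.758 m; N'_2 = 78·cos14.8° = 75.4; c'Δl = 15.12; W sinα = 19.9
Slice 3: Δl = 2.3/cos27.2° = 2.586 m; N'_3 = 136·cos27.2° = 121.0; c'Δl = 22.24; W sinα = 62.2
Slice 4: Δl = 1.3/cos39.7° = 1.690 m; N'_4 = 80·cos39.7° = 61.6; c'Δl = 14.53; W sinα = 51.1
Slice 5: Δl = 2.2/cos54.7° = 3.807 m; N'_5 = 79·cos54.7° = 45.7; c'Δl = 32.74; W sinα = 64.5
Σc'Δl = 109.6 kN/m; ΣN' = 363.6 kN/m; ΣW sinα = 199.0 kN/m
Resisting = 109.6 + 363.6·tan27.5° = 109.6 + 189.3 = 298.8 kN/m
FS = 298.8 / 199.0 = 1.501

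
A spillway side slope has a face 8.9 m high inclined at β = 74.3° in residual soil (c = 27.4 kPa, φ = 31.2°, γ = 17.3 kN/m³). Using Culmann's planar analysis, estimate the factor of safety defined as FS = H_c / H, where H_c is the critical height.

FS = 2.17

H_c = (4c/γ) · sinβ cosφ / [1 − cos(β − φ)]
    = (4·27.4/17.3) · sin74.3°·cos31.2° / [1 − cos43.1°]
    = 6.335 · 0.8235 / 0.2698 = 19.33 m
FS = H_c / H = 19.33 / 8.9 = 2.172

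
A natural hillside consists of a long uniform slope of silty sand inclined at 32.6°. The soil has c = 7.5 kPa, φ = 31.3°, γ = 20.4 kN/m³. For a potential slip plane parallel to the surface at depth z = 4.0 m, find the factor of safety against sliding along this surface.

For an infinite slope with a slip plane parallel to the surface (no pore pressure): FS = [c + γz cos²β tanφ] / [γz sinβ cosβ].
γz = 20.4·4.0 = 81.60 kN/m²
Numerator = 7.5 + 81.60·cos²32.6°·tan31.3° = 7.5 + 81.60·0.7097·0.6080 = 42.712 kPa
Denominator = 81.60·sin32.6°·cos32.6° = 81.60·0.5388·0.8425 = 37.037 kPa
FS = 42.712 / 37.037 = 1.153

FS = 1.15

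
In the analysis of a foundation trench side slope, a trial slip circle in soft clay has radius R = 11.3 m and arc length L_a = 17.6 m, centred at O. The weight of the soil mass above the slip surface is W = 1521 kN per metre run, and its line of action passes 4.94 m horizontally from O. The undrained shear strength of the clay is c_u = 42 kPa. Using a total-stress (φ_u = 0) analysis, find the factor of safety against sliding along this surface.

FS = 1.11

Taking moments about the centre O, the resisting moment is provided by the undrained shear strength acting along the arc:
M_R = c_u·L_a·R = 42·17.60·11.3 = 8353.0 kN·m/m
M_D = W·d = 1521·4.94 = 7513.7 kN·m/m
FS = M_R / M_D = 8353.0 / 7513.7 = 1.112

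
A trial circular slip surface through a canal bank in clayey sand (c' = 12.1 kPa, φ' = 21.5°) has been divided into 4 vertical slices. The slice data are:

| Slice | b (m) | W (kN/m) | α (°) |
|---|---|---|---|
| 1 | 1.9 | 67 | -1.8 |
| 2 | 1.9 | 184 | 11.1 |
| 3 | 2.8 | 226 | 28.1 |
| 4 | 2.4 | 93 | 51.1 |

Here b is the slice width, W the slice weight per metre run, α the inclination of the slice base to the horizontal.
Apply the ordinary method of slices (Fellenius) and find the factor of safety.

FS = 1.56

Ordinary method of slices: FS = Σ[c'·Δl_i + (W_i cosα_i)·tanφ'] / Σ W_i sinα_i, with Δl_i = b_i / cosα_i.
Slice 1: Δl = 1.9/cos(-1.8°) = 1.901 m; N'_1 = 67·cos(-1.8°) = 67.0; c'Δl = 23.00; W sinα = -2.1
Slice 2: Δl = 1.9/cos11.1° = 1.936 m; N'_2 = 184·cos11.1° = 180.6; c'Δl = 23.43; W sinα = 35.4
Slice 3: Δl = 2.8/cos28.1° = 3.174 m; N'_3 = 226·cos28.1° = 199.4; c'Δl = 38.41; W sinα = 106.4
Slice 4: Δl = 2.4/cos51.1° = 3.822 m; N'_4 = 93·cos51.1° = 58.4; c'Δl = 46.24; W sinα = 72.4
Σc'Δl = 131.1 kN/m; ΣN' = 505.3 kN/m; ΣW sinα = 212.1 kN/m
Resisting = 131.1 + 505.3·tan21.5° = 131.1 + 199.0 = 330.1 kN/m
FS = 330.1 / 212.1 = 1.556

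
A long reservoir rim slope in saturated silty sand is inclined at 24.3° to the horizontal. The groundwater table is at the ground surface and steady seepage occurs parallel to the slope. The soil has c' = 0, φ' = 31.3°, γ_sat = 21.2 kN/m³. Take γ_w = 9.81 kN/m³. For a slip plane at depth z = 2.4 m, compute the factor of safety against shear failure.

With seepage parallel to the slope and the water table at the surface, the effective normal stress on the slip plane uses the buoyant unit weight γ' = γ_sat − γ_w while the driving shear stress uses γ_sat:
FS = [c' + γ' z cos²β tanφ'] / [γ_sat z sinβ cosβ]
(For c' = 0 this reduces to FS = (γ'/γ_sat)·tanφ'/tanβ.)
γ' = 21.2 − 9.81 = 11.39 kN/m³
Numerator = 0.0 + 11.39·2.4·cos²24.3°·tan31.3° = 0.0 + 11.39·2.4·0.8307·0.6080 = 13.806 kPa
Denominator = 21.2·2.4·sin24.3°·cos24.3° = 21.2·2.4·0.4115·0.9114 = 19.083 kPa
FS = 13.806 / 19.083 = 0.723

FS = 0.72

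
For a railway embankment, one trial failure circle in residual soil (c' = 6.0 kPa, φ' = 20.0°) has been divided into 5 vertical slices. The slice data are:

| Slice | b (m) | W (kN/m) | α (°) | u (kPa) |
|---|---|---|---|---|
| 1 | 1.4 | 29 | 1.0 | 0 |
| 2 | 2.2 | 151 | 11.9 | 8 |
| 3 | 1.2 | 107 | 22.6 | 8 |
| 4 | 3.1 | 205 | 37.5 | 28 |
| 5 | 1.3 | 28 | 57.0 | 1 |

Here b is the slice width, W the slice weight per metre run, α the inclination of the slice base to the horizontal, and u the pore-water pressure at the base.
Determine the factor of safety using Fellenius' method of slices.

Ordinary method of slices: FS = Σ[c'·Δl_i + (W_i cosα_i − u_i·Δl_i)·tanφ'] / Σ W_i sinα_i, with Δl_i = b_i / cosα_i.
Slice 1: Δl = 1.4/cos1.0° = 1.400 m; N'_1 = 29·cos1.0° − 0·1.400 = 29.0; c'Δl = 8.40; W sinα = 0.5
Slice 2: Δl = 2.2/cos11.9° = 2.248 m; N'_2 = 151·cos11.9° − 8·2.248 = 129.8; c'Δl = 13.49; W sinα = 31.1
Slice 3: Δl = 1.2/cos22.6° = 1.300 m; N'_3 = 107·cos22.6° − 8·1.300 = 88.4; c'Δl = 7.80; W sinα = 41.1
Slice 4: Δl = 3.1/cos37.5° = 3.907 m; N'_4 = 205·cos37.5° − 28·3.907 = 53.2; c'Δl = 23.44; W sinα = 124.8
Slice 5: Δl = 1.3/cos57.0° = 2.387 m; N'_5 = 28·cos57.0° − 1·2.387 = 12.9; c'Δl = 14.32; W sinα = 23.5
Σc'Δl = 67.5 kN/m; ΣN' = 313.2 kN/m; ΣW sinα = 221.0 kN/m
Resisting = 67.5 + 313.2·tan20.0° = 67.5 + 114.0 = 181.5 kN/m
FS = 181.5 / 221.0 = 0.821

FS = 0.82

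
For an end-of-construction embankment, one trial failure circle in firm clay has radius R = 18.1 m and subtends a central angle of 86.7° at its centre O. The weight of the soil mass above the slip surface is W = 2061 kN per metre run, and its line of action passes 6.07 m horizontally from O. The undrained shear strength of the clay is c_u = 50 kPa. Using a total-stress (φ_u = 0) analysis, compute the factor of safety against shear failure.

Taking moments about the centre O, the resisting moment is provided by the undrained shear strength acting along the arc:
Arc length L_a = R·θ = 18.1·(86.7°·π/180) = 18.1·1.5132 = 27.39 m
M_R = c_u·L_a·R = 50·27.39·18.1 = 24787.0 kN·m/m
M_D = W·d = 2061·6.07 = 12510.3 kN·m/m
FS = M_R / M_D = 24787.0 / 12510.3 = 1.981

FS = 1.98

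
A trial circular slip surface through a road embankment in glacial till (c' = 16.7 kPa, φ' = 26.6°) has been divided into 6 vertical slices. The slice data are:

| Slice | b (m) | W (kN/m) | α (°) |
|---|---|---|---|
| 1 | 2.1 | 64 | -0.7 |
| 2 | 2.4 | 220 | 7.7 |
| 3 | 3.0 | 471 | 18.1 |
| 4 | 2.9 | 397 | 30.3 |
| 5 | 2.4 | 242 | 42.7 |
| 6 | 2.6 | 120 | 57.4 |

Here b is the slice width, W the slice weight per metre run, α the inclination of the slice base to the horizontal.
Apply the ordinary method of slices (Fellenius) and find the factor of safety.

Ordinary method of slices: FS = Σ[c'·Δl_i + (W_i cosα_i)·tanφ'] / Σ W_i sinα_i, with Δl_i = b_i / cosα_i.
Slice 1: Δl = 2.1/cos(-0.7°) = 2.100 m; N'_1 = 64·cos(-0.7°) = 64.0; c'Δl = 35.07; W sinα = -0.8
Slice 2: Δl = 2.4/cos7.7° = 2.422 m; N'_2 = 220·cos7.7° = 218.0; c'Δl = 40.44; W sinα = 29.5
Slice 3: Δl = 3.0/cos18.1° = 3.156 m; N'_3 = 471·cos18.1° = 447.7; c'Δl = 52.71; W sinα = 146.3
Slice 4: Δl = 2.9/cos30.3° = 3.359 m; N'_4 = 397·cos30.3° = 342.8; c'Δl = 56.09; W sinα = 200.3
Slice 5: Δl = 2.4/cos42.7° = 3.266 m; N'_5 = 242·cos42.7° = 177.8; c'Δl = 54.54; W sinα = 164.1
Slice 6: Δl = 2.6/cos57.4° = 4.826 m; N'_6 = 120·cos57.4° = 64.7; c'Δl = 80.59; W sinα = 101.1
Σc'Δl = 319.4 kN/m; ΣN' = 1315.0 kN/m; ΣW sinα = 640.5 kN/m
Resisting = 319.4 + 1315.0·tan26.6° = 319.4 + 658.5 = 977.9 kN/m
FS = 977.9 / 640.5 = 1.527

FS = 1.53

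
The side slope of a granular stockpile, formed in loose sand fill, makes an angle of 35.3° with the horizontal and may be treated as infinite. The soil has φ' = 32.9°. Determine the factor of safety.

FS = 0.91

For a dry cohesionless infinite slope the factor of safety is FS = tanφ' / tanβ.
FS = tan32.9° / tan35.3° = 0.6469 / 0.7080 = 0.914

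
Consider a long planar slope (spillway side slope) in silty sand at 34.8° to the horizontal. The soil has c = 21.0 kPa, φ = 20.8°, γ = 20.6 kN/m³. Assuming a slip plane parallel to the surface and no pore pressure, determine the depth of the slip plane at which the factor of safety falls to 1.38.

z = 2.61 m

Setting FS = 1.38 in FS = [c + γz cos²β tanφ] / [γz sinβ cosβ] and solving for z:
z = c / [γ cosβ (FS·sinβ − cosβ·tanφ)]
  = 21.0 / [20.6·cos34.8°·(1.38·sin34.8° − cos34.8°·tan20.8°)]
  = 21.0 / [20.6·0.8211·(1.38·0.5707 − 0.8211·0.3799)]
  = 21.0 / 8.0461 = 2.610 m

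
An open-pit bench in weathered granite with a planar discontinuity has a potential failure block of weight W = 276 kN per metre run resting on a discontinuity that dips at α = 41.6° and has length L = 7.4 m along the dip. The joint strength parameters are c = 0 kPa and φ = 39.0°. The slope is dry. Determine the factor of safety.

Resolving the block weight along and normal to the plane and applying the Mohr–Coulomb strength on the joint:
N' = W cosα = 276·cos41.6° = 206.4 kN/m
Driving force T = W sinα = 276·sin41.6° = 183.2 kN/m
Resisting force R = c·L + N'·tanφ = 0·7.4 + 206.4·tan39.0° = 0.0 + 167.1 = 167.1 kN/m
FS = R / T = 167.1 / 183.2 = 0.912

FS = 0.91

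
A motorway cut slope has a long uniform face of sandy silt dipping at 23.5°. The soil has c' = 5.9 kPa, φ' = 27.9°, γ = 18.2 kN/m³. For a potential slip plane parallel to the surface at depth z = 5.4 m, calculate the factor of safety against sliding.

For an infinite slope with a slip plane parallel to the surface (no pore pressure): FS = [c' + γz cos²β tanφ'] / [γz sinβ cosβ].
γz = 18.2·5.4 = 98.28 kN/m²
Numerator = 5.9 + 98.28·cos²23.5°·tan27.9° = 5.9 + 98.28·0.8410·0.5295 = 49.663 kPa
Denominator = 98.28·sin23.5°·cos23.5° = 98.28·0.3987·0.9171 = 35.939 kPa
FS = 49.663 / 35.939 = 1.382

FS = 1.38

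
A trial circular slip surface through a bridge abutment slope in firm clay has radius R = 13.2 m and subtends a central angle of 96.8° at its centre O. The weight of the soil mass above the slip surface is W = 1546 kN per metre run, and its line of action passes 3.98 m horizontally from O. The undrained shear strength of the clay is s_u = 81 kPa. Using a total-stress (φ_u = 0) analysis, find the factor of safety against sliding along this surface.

Taking moments about the centre O, the resisting moment is provided by the undrained shear strength acting along the arc:
Arc length L_a = R·θ = 13.2·(96.8°·π/180) = 13.2·1.6895 = 22.30 m
M_R = s_u·L_a·R = 81·22.30·13.2 = 23844.4 kN·m/m
M_D = W·d = 1546·3.98 = 6153.1 kN·m/m
FS = M_R / M_D = 23844.4 / 6153.1 = 3.875

FS = 3.88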